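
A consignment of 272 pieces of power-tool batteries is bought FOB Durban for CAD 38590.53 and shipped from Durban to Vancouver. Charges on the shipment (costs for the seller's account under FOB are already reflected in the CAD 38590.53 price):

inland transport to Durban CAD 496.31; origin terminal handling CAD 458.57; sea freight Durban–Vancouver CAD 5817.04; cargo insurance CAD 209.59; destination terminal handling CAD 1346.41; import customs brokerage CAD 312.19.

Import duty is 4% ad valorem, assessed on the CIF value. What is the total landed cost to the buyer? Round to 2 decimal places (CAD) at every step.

FOB: the seller bears costs until goods are on board at the origin port; the buyer bears freight, insurance and all costs thereafter.
Already in the invoice (seller's account under FOB): inland to port, origin terminal — exclude.
CIF value = FOB price + freight + insurance = 38590.53 + 5817.04 + 209.59 = 44617.16
Import duty = 44617.16 × 4% = 1784.69
Buyer bears: freight 5817.04 + insurance 209.59 + destination terminal 1346.41 + brokerage 312.19 + duty 1784.69 = 9469.92
Landed cost = invoice 38590.53 + 9469.92 = 48060.45

Total landed cost: CAD 48060.45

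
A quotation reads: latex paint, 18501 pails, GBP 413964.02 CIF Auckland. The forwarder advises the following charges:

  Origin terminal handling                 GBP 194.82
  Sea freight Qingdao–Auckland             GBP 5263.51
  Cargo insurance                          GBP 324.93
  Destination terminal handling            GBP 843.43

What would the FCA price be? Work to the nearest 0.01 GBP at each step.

FCA price: GBP 408180.76

Not relevant to the conversion: destination terminal — on the buyer under both terms; not part of either seller's price.
From CIF to FCA, the seller no longer bears: origin terminal, freight, insurance.
FCA price = 413964.02 − 194.82 − 5263.51 − 324.93 = 408180.76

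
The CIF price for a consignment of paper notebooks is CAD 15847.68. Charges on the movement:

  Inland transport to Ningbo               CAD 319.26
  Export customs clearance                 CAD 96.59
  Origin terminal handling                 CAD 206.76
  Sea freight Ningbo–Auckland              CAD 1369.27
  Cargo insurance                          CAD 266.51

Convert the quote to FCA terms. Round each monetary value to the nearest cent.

Not relevant to the conversion: export clearance, inland to port — on the seller under both CIF and FCA; already in the CIF price and stays in the FCA price.
From CIF to FCA, the seller no longer bears: origin terminal, freight, insurance.
FCA price = 15847.68 − 206.76 − 1369.27 − 266.51 = 14005.14

FCA price: CAD 14005.14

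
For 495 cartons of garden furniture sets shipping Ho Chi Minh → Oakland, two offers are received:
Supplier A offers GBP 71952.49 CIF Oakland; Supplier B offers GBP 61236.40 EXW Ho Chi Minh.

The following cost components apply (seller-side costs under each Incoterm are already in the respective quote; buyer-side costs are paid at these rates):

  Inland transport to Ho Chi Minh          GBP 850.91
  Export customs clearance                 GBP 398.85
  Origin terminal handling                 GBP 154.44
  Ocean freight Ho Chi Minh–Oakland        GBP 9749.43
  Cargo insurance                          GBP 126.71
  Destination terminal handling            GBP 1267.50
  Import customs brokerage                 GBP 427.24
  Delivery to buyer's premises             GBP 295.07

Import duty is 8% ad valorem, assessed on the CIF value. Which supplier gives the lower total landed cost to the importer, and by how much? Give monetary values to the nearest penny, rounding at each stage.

Supplier A is cheaper by GBP 609.39

Supplier A (CIF):
The CIF price already equals the CIF value: 71952.49
Import duty = 71952.49 × 8% = 5756.20
Buyer bears (A): 1267.50 + 427.24 + 295.07 = 1989.81
Landed cost (A) = invoice 71952.49 + 1989.81 + duty 5756.20 = 79698.50
Supplier B (EXW):
CIF value = EXW price + inland to port + export clearance + origin terminal + freight + insurance = 61236.40 + 850.91 + 398.85 + 154.44 + 9749.43 + 126.71 = 72516.74
Import duty = 72516.74 × 8% = 5801.34
Buyer bears (B): 850.91 + 398.85 + 154.44 + 9749.43 + 126.71 + 1267.50 + 427.24 + 295.07 = 13270.15
Landed cost (B) = invoice 61236.40 + 13270.15 + duty 5801.34 = 80307.89
Difference = |79698.50 − 80307.89| = 609.39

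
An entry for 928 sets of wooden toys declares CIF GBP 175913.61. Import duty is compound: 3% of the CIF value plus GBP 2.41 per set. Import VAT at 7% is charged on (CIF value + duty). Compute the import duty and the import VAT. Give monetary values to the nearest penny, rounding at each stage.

Import duty: GBP 7513.89; import VAT: GBP 12839.93

Ad valorem component: 175913.61 × 3% = 5277.41
Specific component: 928 × 2.41 = 2236.48
Import duty = 5277.41 + 2236.48 = 7513.89
VAT base = CIF + duty = 175913.61 + 7513.89 = 183427.50
Import VAT = 183427.50 × 7% = 12839.93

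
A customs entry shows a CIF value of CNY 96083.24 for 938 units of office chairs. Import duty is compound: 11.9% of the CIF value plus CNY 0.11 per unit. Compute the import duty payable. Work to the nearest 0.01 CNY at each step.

Import duty: CNY 11537.09

Ad valorem component: 96083.24 × 11.9% = 11433.91
Specific component: 938 × 0.11 = 103.18
Import duty = 11433.91 + 103.18 = 11537.09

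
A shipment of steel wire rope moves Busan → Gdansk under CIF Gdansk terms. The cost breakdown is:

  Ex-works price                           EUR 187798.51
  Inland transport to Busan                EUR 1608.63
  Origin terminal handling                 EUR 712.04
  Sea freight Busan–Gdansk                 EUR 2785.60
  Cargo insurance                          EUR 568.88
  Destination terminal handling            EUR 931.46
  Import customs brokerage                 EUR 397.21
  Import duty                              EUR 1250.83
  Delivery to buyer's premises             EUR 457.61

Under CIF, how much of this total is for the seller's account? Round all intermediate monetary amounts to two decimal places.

Seller's account: EUR 193473.66

CIF: the seller pays costs through ocean freight and marine insurance to the destination port.
Seller's account: goods 187798.51 + inland to port 1608.63 + origin terminal 712.04 + freight 2785.60 + insurance 568.88 = 193473.66
Buyer's account: destination terminal 931.46 + brokerage 397.21 + duty 1250.83 + delivery 457.61 = 3037.11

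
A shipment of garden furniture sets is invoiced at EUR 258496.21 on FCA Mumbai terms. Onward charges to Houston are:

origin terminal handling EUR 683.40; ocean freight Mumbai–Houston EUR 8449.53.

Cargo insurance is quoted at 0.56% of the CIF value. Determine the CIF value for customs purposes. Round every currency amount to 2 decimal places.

CIF value: EUR 269136.30

Let C be the CIF value. C = FCA price + pre-shipment costs + freight + 0.56% × C
C − 0.56% × C = 258496.21 + 683.40 + 8449.53
0.9944 × C = 267629.14
C = 267629.14 / 0.9944 = 269136.30
Insurance premium = 0.56% × 269136.30 = 1507.16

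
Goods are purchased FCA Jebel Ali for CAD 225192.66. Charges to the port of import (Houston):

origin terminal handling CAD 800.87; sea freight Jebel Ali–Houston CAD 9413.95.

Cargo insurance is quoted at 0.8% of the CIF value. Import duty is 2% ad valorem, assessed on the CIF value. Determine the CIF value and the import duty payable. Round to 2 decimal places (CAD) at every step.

CIF value: CAD 237305.93; import duty: CAD 4746.12

Let C be the CIF value. C = FCA price + pre-shipment costs + freight + 0.8% × C
C − 0.8% × C = 225192.66 + 800.87 + 9413.95
0.992 × C = 235407.48
C = 235407.48 / 0.992 = 237305.93
Insurance premium = 0.8% × 237305.93 = 1898.45
Import duty = 237305.93 × 2% = 4746.12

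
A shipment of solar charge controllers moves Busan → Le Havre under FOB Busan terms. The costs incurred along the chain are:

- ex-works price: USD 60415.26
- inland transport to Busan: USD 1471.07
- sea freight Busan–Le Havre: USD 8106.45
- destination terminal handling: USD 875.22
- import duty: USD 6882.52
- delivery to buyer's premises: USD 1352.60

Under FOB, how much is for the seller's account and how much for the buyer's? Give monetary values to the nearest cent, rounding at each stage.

Seller: USD 61886.33; buyer: USD 17216.79

FOB: the seller bears costs until goods are on board at the origin port; the buyer bears freight, insurance and all costs thereafter.
Seller's account: goods 60415.26 + inland to port 1471.07 = 61886.33
Buyer's account: freight 8106.45 + destination terminal 875.22 + duty 6882.52 + delivery 1352.60 = 17216.79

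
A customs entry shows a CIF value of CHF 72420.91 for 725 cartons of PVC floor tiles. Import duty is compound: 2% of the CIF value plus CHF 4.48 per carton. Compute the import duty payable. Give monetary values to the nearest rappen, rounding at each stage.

Ad valorem component: 72420.91 × 2% = 1448.42
Specific component: 725 × 4.48 = 3248.00
Import duty = 1448.42 + 3248.00 = 4696.42

Import duty: CHF 4696.42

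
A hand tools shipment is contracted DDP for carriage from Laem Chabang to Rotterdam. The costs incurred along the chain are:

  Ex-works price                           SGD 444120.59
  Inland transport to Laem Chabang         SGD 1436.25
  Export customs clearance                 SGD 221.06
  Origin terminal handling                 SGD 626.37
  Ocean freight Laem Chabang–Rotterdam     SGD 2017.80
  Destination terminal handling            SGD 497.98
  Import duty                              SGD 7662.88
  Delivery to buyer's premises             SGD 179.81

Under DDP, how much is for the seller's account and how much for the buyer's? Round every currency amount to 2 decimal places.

Seller: SGD 456762.74; buyer: SGD 0.00

DDP: the seller bears all costs including import duty.
Seller's account: goods 444120.59 + inland to port 1436.25 + export clearance 221.06 + origin terminal 626.37 + freight 2017.80 + destination terminal 497.98 + duty 7662.88 + delivery 179.81 = 456762.74
Buyer's account: 0.00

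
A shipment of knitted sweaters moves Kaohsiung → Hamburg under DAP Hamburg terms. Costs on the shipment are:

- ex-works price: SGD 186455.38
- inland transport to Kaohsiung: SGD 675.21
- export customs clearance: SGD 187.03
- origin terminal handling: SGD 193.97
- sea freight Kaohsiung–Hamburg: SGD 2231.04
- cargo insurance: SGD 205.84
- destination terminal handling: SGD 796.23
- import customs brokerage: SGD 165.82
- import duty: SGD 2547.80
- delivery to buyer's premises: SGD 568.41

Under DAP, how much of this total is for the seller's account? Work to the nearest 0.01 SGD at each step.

Seller's account: SGD 191313.11

DAP: the seller bears all costs to the named destination except import duty and clearance.
Seller's account: goods 186455.38 + inland to port 675.21 + export clearance 187.03 + origin terminal 193.97 + freight 2231.04 + insurance 205.84 + destination terminal 796.23 + delivery 568.41 = 191313.11
Buyer's account: brokerage 165.82 + duty 2547.80 = 2713.62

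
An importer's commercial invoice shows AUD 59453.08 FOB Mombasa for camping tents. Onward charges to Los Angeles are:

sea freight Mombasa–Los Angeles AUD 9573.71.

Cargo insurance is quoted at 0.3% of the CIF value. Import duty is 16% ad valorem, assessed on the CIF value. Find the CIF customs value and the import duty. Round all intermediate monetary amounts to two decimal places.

CIF value: AUD 69234.49; import duty: AUD 11077.52

Let C be the CIF value. C = FOB price + freight + 0.3% × C
C − 0.3% × C = 59453.08 + 9573.71
0.997 × C = 69026.79
C = 69026.79 / 0.997 = 69234.49
Insurance premium = 0.3% × 69234.49 = 207.70
Import duty = 69234.49 × 16% = 11077.52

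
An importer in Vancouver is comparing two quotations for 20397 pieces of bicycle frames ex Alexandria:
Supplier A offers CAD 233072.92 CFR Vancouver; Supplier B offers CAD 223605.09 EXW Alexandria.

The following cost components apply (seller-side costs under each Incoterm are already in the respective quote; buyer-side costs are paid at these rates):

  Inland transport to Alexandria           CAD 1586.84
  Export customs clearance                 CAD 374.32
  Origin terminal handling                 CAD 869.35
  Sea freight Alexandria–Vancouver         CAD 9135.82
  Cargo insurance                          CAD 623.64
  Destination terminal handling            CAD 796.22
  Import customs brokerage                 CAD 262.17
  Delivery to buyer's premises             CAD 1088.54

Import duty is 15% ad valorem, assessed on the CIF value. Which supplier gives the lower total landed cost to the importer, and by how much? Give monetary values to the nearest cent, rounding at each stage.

Supplier A (CFR):
CIF value = CFR price + insurance = 233072.92 + 623.64 = 233696.56
Import duty = 233696.56 × 15% = 35054.48
Buyer bears (A): 623.64 + 796.22 + 262.17 + 1088.54 = 2770.57
Landed cost (A) = invoice 233072.92 + 2770.57 + duty 35054.48 = 270897.97
Supplier B (EXW):
CIF value = EXW price + inland to port + export clearance + origin terminal + freight + insurance = 223605.09 + 1586.84 + 374.32 + 869.35 + 9135.82 + 623.64 = 236195.06
Import duty = 236195.06 × 15% = 35429.26
Buyer bears (B): 1586.84 + 374.32 + 869.35 + 9135.82 + 623.64 + 796.22 + 262.17 + 1088.54 = 14736.90
Landed cost (B) = invoice 223605.09 + 14736.90 + duty 35429.26 = 273771.25
Difference = |270897.97 − 273771.25| = 2873.28

Supplier A is cheaper by CAD 2873.28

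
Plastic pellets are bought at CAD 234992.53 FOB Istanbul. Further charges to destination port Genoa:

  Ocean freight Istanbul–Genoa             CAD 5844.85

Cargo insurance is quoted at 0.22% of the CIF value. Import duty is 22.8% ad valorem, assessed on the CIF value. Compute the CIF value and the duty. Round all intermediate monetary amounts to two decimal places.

CIF value: CAD 241368.39; import duty: CAD 55031.99

Let C be the CIF value. C = FOB price + freight + 0.22% × C
C − 0.22% × C = 234992.53 + 5844.85
0.9978 × C = 240837.38
C = 240837.38 / 0.9978 = 241368.39
Insurance premium = 0.22% × 241368.39 = 531.01
Import duty = 241368.39 × 22.8% = 55031.99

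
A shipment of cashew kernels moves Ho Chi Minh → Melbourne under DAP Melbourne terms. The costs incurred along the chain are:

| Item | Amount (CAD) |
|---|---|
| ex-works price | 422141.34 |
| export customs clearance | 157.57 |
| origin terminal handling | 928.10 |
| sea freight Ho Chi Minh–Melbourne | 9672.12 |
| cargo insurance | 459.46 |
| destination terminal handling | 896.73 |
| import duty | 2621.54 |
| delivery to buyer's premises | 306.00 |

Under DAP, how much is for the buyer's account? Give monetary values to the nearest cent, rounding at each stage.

DAP: the seller bears all costs to the named destination except import duty and clearance.
Seller's account: goods 422141.34 + export clearance 157.57 + origin terminal 928.10 + freight 9672.12 + insurance 459.46 + destination terminal 896.73 + delivery 306.00 = 434561.32
Buyer's account: duty 2621.54 = 2621.54

Buyer's account: CAD 2621.54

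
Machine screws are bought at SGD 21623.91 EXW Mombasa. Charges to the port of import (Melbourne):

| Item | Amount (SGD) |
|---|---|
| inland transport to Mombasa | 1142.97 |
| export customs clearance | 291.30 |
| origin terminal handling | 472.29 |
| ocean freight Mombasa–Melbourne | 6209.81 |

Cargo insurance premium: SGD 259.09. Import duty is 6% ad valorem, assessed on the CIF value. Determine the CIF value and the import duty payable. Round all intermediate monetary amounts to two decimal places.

CIF = EXW price + pre-shipment costs + freight + insurance
CIF = 21623.91 + 1142.97 + 291.30 + 472.29 + 6209.81 + 259.09 = 29999.37
Import duty = 29999.37 × 6% = 1799.96

CIF value: SGD 29999.37; import duty: SGD 1799.96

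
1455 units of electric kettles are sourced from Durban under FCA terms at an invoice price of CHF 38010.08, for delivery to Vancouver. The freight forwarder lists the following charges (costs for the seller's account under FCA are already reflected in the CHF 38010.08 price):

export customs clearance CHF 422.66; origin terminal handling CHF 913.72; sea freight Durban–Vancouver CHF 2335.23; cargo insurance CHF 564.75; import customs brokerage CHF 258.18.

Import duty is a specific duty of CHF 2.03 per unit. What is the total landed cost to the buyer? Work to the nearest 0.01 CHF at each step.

Total landed cost: CHF 45035.61

FCA: the seller delivers export-cleared goods to the carrier; the buyer bears costs from that point.
Already in the invoice (seller's account under FCA): export clearance — exclude.
CIF value = FCA price + origin terminal + freight + insurance = 38010.08 + 913.72 + 2335.23 + 564.75 = 41823.78
Import duty = 1455 × 2.03 = 2953.65
Buyer bears: origin terminal 913.72 + freight 2335.23 + insurance 564.75 + brokerage 258.18 + duty 2953.65 = 7025.53
Landed cost = invoice 38010.08 + 7025.53 = 45035.61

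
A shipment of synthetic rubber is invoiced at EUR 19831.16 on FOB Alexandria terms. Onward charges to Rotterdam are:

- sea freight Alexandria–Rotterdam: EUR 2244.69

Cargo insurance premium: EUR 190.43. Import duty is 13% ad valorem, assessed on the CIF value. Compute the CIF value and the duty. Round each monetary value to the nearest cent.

CIF = FOB price + freight + insurance
CIF = 19831.16 + 2244.69 + 190.43 = 22266.28
Import duty = 22266.28 × 13% = 2894.62

CIF value: EUR 22266.28; import duty: EUR 2894.62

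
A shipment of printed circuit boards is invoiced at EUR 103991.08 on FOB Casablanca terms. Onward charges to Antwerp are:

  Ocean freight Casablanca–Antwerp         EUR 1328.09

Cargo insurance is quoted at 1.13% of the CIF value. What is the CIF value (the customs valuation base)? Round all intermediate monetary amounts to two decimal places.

CIF value: EUR 106522.88

Let C be the CIF value. C = FOB price + freight + 1.13% × C
C − 1.13% × C = 103991.08 + 1328.09
0.9887 × C = 105319.17
C = 105319.17 / 0.9887 = 106522.88
Insurance premium = 1.13% × 106522.88 = 1203.71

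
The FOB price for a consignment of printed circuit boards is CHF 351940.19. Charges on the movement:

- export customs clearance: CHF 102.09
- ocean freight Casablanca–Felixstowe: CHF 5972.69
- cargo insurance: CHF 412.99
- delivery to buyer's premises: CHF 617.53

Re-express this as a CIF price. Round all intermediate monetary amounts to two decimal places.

Not relevant to the conversion: export clearance — on the seller under both FOB and CIF; already in the FOB price and stays in the CIF price. delivery — on the buyer under both terms; not part of either seller's price.
From FOB to CIF, the seller additionally bears: freight, insurance.
CIF price = 351940.19 + 5972.69 + 412.99 = 358325.87

CIF price: CHF 358325.87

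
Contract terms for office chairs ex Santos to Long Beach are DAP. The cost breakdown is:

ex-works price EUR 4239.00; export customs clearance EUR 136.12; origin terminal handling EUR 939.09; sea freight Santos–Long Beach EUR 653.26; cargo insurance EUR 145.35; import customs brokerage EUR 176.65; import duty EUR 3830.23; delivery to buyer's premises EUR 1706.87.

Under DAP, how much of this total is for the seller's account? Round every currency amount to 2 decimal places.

Seller's account: EUR 7819.69

DAP: the seller bears all costs to the named destination except import duty and clearance.
Seller's account: goods 4239.00 + export clearance 136.12 + origin terminal 939.09 + freight 653.26 + insurance 145.35 + delivery 1706.87 = 7819.69
Buyer's account: brokerage 176.65 + duty 3830.23 = 4006.88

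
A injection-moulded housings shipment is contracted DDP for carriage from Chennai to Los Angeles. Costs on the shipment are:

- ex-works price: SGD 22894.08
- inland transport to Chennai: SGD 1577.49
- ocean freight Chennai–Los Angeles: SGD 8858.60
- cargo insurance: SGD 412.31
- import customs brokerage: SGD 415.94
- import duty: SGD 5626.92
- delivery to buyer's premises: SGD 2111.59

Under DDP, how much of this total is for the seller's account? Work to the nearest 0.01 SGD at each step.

Seller's account: SGD 41896.93

DDP: the seller bears all costs including import duty.
Seller's account: goods 22894.08 + inland to port 1577.49 + freight 8858.60 + insurance 412.31 + brokerage 415.94 + duty 5626.92 + delivery 2111.59 = 41896.93
Buyer's account: 0.00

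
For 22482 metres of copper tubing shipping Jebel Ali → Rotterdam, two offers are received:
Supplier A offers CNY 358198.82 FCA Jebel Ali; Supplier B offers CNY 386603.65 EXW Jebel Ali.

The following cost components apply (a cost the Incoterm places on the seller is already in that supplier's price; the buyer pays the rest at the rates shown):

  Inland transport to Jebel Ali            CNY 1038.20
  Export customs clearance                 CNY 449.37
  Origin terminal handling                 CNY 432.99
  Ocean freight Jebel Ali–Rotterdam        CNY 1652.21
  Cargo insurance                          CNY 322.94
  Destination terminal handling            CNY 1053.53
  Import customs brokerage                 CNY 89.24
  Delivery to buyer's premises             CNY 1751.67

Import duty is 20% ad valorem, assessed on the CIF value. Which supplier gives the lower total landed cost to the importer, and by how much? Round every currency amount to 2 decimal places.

Supplier A (FCA):
CIF value = FCA price + origin terminal + freight + insurance = 358198.82 + 432.99 + 1652.21 + 322.94 = 360606.96
Import duty = 360606.96 × 20% = 72121.39
Buyer bears (A): 432.99 + 1652.21 + 322.94 + 1053.53 + 89.24 + 1751.67 = 5302.58
Landed cost (A) = invoice 358198.82 + 5302.58 + duty 72121.39 = 435622.79
Supplier B (EXW):
CIF value = EXW price + inland to port + export clearance + origin terminal + freight + insurance = 386603.65 + 1038.20 + 449.37 + 432.99 + 1652.21 + 322.94 = 390499.36
Import duty = 390499.36 × 20% = 78099.87
Buyer bears (B): 1038.20 + 449.37 + 432.99 + 1652.21 + 322.94 + 1053.53 + 89.24 + 1751.67 = 6790.15
Landed cost (B) = invoice 386603.65 + 6790.15 + duty 78099.87 = 471493.67
Difference = |435622.79 − 471493.67| = 35870.88

Supplier A is cheaper by CNY 35870.88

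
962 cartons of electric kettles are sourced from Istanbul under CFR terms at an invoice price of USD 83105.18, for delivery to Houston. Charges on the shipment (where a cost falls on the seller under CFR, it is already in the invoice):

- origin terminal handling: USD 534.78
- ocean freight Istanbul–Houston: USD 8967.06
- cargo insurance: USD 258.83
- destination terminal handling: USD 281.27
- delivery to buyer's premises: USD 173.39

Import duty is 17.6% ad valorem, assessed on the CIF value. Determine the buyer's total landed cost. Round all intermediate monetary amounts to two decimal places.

CFR: the seller pays costs through ocean freight to the destination port, but not insurance.
Already in the invoice (seller's account under CFR): origin terminal, freight — exclude.
CIF value = CFR price + insurance = 83105.18 + 258.83 = 83364.01
Import duty = 83364.01 × 17.6% = 14672.07
Buyer bears: insurance 258.83 + destination terminal 281.27 + delivery 173.39 + duty 14672.07 = 15385.56
Landed cost = invoice 83105.18 + 15385.56 = 98490.74

Total landed cost: USD 98490.74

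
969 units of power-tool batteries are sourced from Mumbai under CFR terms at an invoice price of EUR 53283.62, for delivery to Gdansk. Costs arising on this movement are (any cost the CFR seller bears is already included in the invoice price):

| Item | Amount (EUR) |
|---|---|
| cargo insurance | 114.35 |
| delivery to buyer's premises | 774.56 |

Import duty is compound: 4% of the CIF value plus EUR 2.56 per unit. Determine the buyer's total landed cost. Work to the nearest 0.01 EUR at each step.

Total landed cost: EUR 58789.09

CFR: the seller pays costs through ocean freight to the destination port, but not insurance.
CIF value = CFR price + insurance = 53283.62 + 114.35 = 53397.97
Ad valorem component: 53397.97 × 4% = 2135.92
Specific component: 969 × 2.56 = 2480.64
Import duty = 2135.92 + 2480.64 = 4616.56
Buyer bears: insurance 114.35 + delivery 774.56 + duty 4616.56 = 5505.47
Landed cost = invoice 53283.62 + 5505.47 = 58789.09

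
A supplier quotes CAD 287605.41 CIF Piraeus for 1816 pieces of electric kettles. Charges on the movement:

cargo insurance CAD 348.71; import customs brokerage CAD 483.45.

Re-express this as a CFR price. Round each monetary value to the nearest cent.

Not relevant to the conversion: brokerage — on the buyer under both terms; not part of either seller's price.
From CIF to CFR, the seller no longer bears: insurance.
CFR price = 287605.41 − 348.71 = 287256.70

CFR price: CAD 287256.70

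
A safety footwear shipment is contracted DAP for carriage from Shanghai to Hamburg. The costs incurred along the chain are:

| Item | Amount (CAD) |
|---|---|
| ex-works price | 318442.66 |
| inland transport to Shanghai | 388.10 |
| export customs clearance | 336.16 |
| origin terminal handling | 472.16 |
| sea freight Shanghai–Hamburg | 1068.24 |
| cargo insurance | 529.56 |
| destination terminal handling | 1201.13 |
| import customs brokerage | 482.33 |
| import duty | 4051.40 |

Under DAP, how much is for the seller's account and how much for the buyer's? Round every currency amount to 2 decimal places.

Seller: CAD 322438.01; buyer: CAD 4533.73

DAP: the seller bears all costs to the named destination except import duty and clearance.
Seller's account: goods 318442.66 + inland to port 388.10 + export clearance 336.16 + origin terminal 472.16 + freight 1068.24 + insurance 529.56 + destination terminal 1201.13 = 322438.01
Buyer's account: brokerage 482.33 + duty 4051.40 = 4533.73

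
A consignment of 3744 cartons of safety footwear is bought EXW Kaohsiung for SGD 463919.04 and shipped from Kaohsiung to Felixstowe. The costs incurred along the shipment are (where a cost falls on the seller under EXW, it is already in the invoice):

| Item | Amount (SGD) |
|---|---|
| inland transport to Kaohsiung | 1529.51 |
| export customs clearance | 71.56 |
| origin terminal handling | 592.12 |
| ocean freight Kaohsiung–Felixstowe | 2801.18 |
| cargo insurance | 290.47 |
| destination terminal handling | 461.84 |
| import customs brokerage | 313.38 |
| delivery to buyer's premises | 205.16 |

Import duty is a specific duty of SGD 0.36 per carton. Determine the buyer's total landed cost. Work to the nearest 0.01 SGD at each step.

EXW: the seller makes goods available at their premises; the buyer bears all onward costs.
CIF value = EXW price + inland to port + export clearance + origin terminal + freight + insurance = 463919.04 + 1529.51 + 71.56 + 592.12 + 2801.18 + 290.47 = 469203.88
Import duty = 3744 × 0.36 = 1347.84
Buyer bears: inland to port 1529.51 + export clearance 71.56 + origin terminal 592.12 + freight 2801.18 + insurance 290.47 + destination terminal 461.84 + brokerage 313.38 + delivery 205.16 + duty 1347.84 = 7613.06
Landed cost = invoice 463919.04 + 7613.06 = 471532.10

Total landed cost: SGD 471532.10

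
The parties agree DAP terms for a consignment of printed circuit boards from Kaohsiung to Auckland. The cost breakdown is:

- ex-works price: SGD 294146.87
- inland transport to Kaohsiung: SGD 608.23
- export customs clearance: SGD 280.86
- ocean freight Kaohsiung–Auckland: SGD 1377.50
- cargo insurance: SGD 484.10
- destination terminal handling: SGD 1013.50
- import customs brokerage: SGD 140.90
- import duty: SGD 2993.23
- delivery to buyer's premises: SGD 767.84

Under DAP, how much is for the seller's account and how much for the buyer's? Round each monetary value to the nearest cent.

Seller: SGD 298678.90; buyer: SGD 3134.13

DAP: the seller bears all costs to the named destination except import duty and clearance.
Seller's account: goods 294146.87 + inland to port 608.23 + export clearance 280.86 + freight 1377.50 + insurance 484.10 + destination terminal 1013.50 + delivery 767.84 = 298678.90
Buyer's account: brokerage 140.90 + duty 2993.23 = 3134.13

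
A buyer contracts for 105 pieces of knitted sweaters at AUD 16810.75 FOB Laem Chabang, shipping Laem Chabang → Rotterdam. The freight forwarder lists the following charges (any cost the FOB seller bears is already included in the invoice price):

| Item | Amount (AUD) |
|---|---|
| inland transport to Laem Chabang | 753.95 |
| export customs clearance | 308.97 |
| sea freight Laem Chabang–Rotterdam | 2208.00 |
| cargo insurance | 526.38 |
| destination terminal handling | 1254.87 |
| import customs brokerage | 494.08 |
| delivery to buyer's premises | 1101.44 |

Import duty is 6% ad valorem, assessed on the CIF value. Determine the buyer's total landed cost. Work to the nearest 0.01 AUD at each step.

Total landed cost: AUD 23568.23

FOB: the seller bears costs until goods are on board at the origin port; the buyer bears freight, insurance and all costs thereafter.
Already in the invoice (seller's account under FOB): inland to port, export clearance — exclude.
CIF value = FOB price + freight + insurance = 16810.75 + 2208.00 + 526.38 = 19545.13
Import duty = 19545.13 × 6% = 1172.71
Buyer bears: freight 2208.00 + insurance 526.38 + destination terminal 1254.87 + brokerage 494.08 + delivery 1101.44 + duty 1172.71 = 6757.48
Landed cost = invoice 16810.75 + 6757.48 = 23568.23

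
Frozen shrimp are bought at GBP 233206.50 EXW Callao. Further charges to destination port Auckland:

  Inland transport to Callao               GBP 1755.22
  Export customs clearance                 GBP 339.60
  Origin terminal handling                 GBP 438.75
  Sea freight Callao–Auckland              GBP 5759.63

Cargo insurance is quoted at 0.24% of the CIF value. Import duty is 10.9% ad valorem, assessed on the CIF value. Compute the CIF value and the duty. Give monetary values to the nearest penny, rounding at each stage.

CIF value: GBP 242080.69; import duty: GBP 26386.80

Let C be the CIF value. C = EXW price + pre-shipment costs + freight + 0.24% × C
C − 0.24% × C = 233206.50 + 1755.22 + 339.60 + 438.75 + 5759.63
0.9976 × C = 241499.70
C = 241499.70 / 0.9976 = 242080.69
Insurance premium = 0.24% × 242080.69 = 580.99
Import duty = 242080.69 × 10.9% = 26386.80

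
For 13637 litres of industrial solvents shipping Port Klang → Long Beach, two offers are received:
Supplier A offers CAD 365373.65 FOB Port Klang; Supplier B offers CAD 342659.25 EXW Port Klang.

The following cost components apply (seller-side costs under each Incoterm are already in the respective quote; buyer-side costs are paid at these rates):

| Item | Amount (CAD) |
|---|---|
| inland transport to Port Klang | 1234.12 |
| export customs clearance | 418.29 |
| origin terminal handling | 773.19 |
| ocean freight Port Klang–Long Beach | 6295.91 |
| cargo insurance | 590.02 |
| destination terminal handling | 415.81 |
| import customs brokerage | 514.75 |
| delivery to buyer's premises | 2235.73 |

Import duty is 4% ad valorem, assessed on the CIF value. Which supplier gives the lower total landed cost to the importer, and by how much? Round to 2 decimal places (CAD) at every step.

Supplier A (FOB):
CIF value = FOB price + freight + insurance = 365373.65 + 6295.91 + 590.02 = 372259.58
Import duty = 372259.58 × 4% = 14890.38
Buyer bears (A): 6295.91 + 590.02 + 415.81 + 514.75 + 2235.73 = 10052.22
Landed cost (A) = invoice 365373.65 + 10052.22 + duty 14890.38 = 390316.25
Supplier B (EXW):
CIF value = EXW price + inland to port + export clearance + origin terminal + freight + insurance = 342659.25 + 1234.12 + 418.29 + 773.19 + 6295.91 + 590.02 = 351970.78
Import duty = 351970.78 × 4% = 14078.83
Buyer bears (B): 1234.12 + 418.29 + 773.19 + 6295.91 + 590.02 + 415.81 + 514.75 + 2235.73 = 12477.82
Landed cost (B) = invoice 342659.25 + 12477.82 + duty 14078.83 = 369215.90
Difference = |390316.25 − 369215.90| = 21100.35

Supplier B is cheaper by CAD 21100.35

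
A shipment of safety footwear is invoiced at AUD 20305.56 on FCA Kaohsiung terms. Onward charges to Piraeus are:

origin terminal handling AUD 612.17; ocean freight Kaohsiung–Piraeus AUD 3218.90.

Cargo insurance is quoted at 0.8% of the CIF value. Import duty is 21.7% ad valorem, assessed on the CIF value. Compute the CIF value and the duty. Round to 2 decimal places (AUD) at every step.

CIF value: AUD 24331.28; import duty: AUD 5279.89

Let C be the CIF value. C = FCA price + pre-shipment costs + freight + 0.8% × C
C − 0.8% × C = 20305.56 + 612.17 + 3218.90
0.992 × C = 24136.63
C = 24136.63 / 0.992 = 24331.28
Insurance premium = 0.8% × 24331.28 = 194.65
Import duty = 24331.28 × 21.7% = 5279.89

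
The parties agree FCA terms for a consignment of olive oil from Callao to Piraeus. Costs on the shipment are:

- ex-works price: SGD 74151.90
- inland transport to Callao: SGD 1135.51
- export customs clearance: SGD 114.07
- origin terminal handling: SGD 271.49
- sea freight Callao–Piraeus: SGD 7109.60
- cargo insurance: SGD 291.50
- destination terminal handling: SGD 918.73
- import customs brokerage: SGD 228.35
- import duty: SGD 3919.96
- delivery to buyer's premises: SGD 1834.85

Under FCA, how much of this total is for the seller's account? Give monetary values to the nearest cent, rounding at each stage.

Seller's account: SGD 75401.48

FCA: the seller delivers export-cleared goods to the carrier; the buyer bears costs from that point.
Seller's account: goods 74151.90 + inland to port 1135.51 + export clearance 114.07 = 75401.48
Buyer's account: origin terminal 271.49 + freight 7109.60 + insurance 291.50 + destination terminal 918.73 + brokerage 228.35 + duty 3919.96 + delivery 1834.85 = 14574.48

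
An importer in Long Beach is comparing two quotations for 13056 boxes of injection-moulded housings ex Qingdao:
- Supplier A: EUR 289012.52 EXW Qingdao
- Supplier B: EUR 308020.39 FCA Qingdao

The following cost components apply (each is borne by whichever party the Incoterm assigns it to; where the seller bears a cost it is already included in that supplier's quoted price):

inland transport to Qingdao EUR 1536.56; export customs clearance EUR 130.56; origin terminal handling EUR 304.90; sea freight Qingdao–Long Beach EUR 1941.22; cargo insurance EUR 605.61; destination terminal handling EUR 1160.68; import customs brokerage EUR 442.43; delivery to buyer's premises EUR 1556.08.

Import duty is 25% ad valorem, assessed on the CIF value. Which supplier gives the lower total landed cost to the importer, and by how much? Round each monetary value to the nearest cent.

Supplier A is cheaper by EUR 21675.94

Supplier A (EXW):
CIF value = EXW price + inland to port + export clearance + origin terminal + freight + insurance = 289012.52 + 1536.56 + 130.56 + 304.90 + 1941.22 + 605.61 = 293531.37
Import duty = 293531.37 × 25% = 73382.84
Buyer bears (A): 1536.56 + 130.56 + 304.90 + 1941.22 + 605.61 + 1160.68 + 442.43 + 1556.08 = 7678.04
Landed cost (A) = invoice 289012.52 + 7678.04 + duty 73382.84 = 370073.40
Supplier B (FCA):
CIF value = FCA price + origin terminal + freight + insurance = 308020.39 + 304.90 + 1941.22 + 605.61 = 310872.12
Import duty = 310872.12 × 25% = 77718.03
Buyer bears (B): 304.90 + 1941.22 + 605.61 + 1160.68 + 442.43 + 1556.08 = 6010.92
Landed cost (B) = invoice 308020.39 + 6010.92 + duty 77718.03 = 391749.34
Difference = |370073.40 − 391749.34| = 21675.94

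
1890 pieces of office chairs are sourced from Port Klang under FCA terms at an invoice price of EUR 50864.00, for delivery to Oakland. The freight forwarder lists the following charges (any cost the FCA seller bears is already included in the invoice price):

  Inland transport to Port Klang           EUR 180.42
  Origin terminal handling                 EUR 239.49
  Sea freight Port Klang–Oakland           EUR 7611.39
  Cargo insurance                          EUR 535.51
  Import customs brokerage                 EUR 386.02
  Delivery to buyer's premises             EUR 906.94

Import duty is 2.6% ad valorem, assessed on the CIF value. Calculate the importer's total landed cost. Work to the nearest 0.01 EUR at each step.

Total landed cost: EUR 62083.86

FCA: the seller delivers export-cleared goods to the carrier; the buyer bears costs from that point.
Already in the invoice (seller's account under FCA): inland to port — exclude.
CIF value = FCA price + origin terminal + freight + insurance = 50864.00 + 239.49 + 7611.39 + 535.51 = 59250.39
Import duty = 59250.39 × 2.6% = 1540.51
Buyer bears: origin terminal 239.49 + freight 7611.39 + insurance 535.51 + brokerage 386.02 + delivery 906.94 + duty 1540.51 = 11219.86
Landed cost = invoice 50864.00 + 11219.86 = 62083.86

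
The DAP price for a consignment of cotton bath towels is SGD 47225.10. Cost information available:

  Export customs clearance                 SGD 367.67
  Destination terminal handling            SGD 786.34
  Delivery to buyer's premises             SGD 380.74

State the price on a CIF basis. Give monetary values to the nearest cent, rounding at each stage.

Not relevant to the conversion: export clearance — on the seller under both DAP and CIF; already in the DAP price and stays in the CIF price.
From DAP to CIF, the seller no longer bears: destination terminal, delivery.
CIF price = 47225.10 − 786.34 − 380.74 = 46058.02

CIF price: SGD 46058.02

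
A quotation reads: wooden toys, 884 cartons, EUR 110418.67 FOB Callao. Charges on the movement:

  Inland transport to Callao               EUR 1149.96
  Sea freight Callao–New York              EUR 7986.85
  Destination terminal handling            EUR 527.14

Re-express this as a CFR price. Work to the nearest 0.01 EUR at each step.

CFR price: EUR 118405.52

Not relevant to the conversion: inland to port — on the seller under both FOB and CFR; already in the FOB price and stays in the CFR price. destination terminal — on the buyer under both terms; not part of either seller's price.
From FOB to CFR, the seller additionally bears: freight.
CFR price = 110418.67 + 7986.85 = 118405.52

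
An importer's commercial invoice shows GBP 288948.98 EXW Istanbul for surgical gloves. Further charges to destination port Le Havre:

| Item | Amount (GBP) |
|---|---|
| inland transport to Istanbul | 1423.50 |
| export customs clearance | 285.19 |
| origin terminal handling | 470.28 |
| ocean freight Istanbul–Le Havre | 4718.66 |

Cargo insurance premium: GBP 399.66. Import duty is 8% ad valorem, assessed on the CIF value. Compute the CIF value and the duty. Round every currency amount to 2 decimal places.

CIF = EXW price + pre-shipment costs + freight + insurance
CIF = 288948.98 + 1423.50 + 285.19 + 470.28 + 4718.66 + 399.66 = 296246.27
Import duty = 296246.27 × 8% = 23699.70

CIF value: GBP 296246.27; import duty: GBP 23699.70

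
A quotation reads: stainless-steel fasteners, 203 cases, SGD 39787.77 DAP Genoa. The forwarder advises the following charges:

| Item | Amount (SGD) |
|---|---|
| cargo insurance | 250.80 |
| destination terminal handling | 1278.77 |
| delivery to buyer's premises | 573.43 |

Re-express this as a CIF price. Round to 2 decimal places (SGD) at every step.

CIF price: SGD 37935.57

Not relevant to the conversion: insurance — on the seller under both DAP and CIF; already in the DAP price and stays in the CIF price.
From DAP to CIF, the seller no longer bears: destination terminal, delivery.
CIF price = 39787.77 − 1278.77 − 573.43 = 37935.57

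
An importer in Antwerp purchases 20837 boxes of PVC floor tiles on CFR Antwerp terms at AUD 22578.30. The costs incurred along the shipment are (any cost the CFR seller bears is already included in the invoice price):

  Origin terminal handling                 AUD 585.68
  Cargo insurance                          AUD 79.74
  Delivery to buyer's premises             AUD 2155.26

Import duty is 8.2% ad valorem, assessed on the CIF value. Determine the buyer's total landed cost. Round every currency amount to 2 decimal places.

Total landed cost: AUD 26671.26

CFR: the seller pays costs through ocean freight to the destination port, but not insurance.
Already in the invoice (seller's account under CFR): origin terminal — exclude.
CIF value = CFR price + insurance = 22578.30 + 79.74 = 22658.04
Import duty = 22658.04 × 8.2% = 1857.96
Buyer bears: insurance 79.74 + delivery 2155.26 + duty 1857.96 = 4092.96
Landed cost = invoice 22578.30 + 4092.96 = 26671.26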